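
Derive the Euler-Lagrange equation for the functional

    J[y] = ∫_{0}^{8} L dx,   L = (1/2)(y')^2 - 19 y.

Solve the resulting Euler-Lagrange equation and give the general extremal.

The Lagrangian is L = (1/2)(y')^2 - 19 y.
∂L/∂y = -19.
∂L/∂y' = y'.
The Euler-Lagrange equation d/dx(∂L/∂y') − ∂L/∂y = 0 becomes:
    y'' + 19 = 0
General solution: y(x) = -(19/2) x^2 + A x + B, where A and B are arbitrary constants fixed by the endpoint conditions.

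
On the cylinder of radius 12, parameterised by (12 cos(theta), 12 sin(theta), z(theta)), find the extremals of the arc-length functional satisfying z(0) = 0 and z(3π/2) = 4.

Parameterise the cylinder of radius R = 12 as
    r(θ) = (12 cos θ, 12 sin θ, z(θ)).
The arc-length element is
    ds = sqrt(144 + (dz/dθ)^2) dθ,
so the Lagrangian is L = sqrt(144 + z'^2).
L depends on z' only, not on z or θ, so ∂L/∂z = 0 and
    ∂L/∂z' = z' / sqrt(144 + z'^2).
The Euler-Lagrange equation gives
    d/dθ( z' / sqrt(144 + z'^2) ) = 0,
so z' is constant. Integrating once:
    z(θ) = a θ + b,
a helix on the cylinder (a straight line when the cylinder is unrolled). The constants a, b are determined by the endpoint conditions.
With endpoint conditions z(0) = 0 and z(3π/2) = 4: from z(0) = b we get b = 0, and a·3π/2 + 0 = 4 gives a = 8/(3π), so
    z(θ) = (8/(3π)) θ.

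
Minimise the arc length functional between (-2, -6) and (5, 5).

Arc-length functional: J[y] = ∫ sqrt(1 + (y')^2) dx.
Lagrangian L = sqrt(1 + (y')^2) has no explicit y dependence, so ∂L/∂y = 0 and the Euler-Lagrange equation gives
    d/dx( y' / sqrt(1 + (y')^2) ) = 0  ⇒  y' / sqrt(1 + (y')^2) = const.
Hence y' is constant, so y(x) is affine.
Fitting the endpoints (-2, -6) and (5, 5):
    slope m = (5 − (-6)) / (5 − (-2)) = 11/7,
    intercept c = (-6) − m·(-2) = -20/7.
Extremal: y(x) = (11/7) x - 20/7.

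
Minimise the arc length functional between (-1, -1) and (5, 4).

Arc-length functional: J[y] = ∫ sqrt(1 + (y')^2) dx.
Lagrangian L = sqrt(1 + (y')^2) has no explicit y dependence, so ∂L/∂y = 0 and the Euler-Lagrange equation gives
    d/dx( y' / sqrt(1 + (y')^2) ) = 0  ⇒  y' / sqrt(1 + (y')^2) = const.
Hence y' is constant, so y(x) is affine.
Fitting the endpoints (-1, -1) and (5, 4):
    slope m = (4 − (-1)) / (5 − (-1)) = 5/6,
    intercept c = (-1) − m·(-1) = -1/6.
Extremal: y(x) = (5/6) x - 1/6.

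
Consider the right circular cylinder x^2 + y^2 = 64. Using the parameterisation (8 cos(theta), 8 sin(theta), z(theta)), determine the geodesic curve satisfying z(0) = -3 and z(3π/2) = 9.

Parameterise the cylinder of radius R = 8 as
    r(θ) = (8 cos θ, 8 sin θ, z(θ)).
The arc-length element is
    ds = sqrt(64 + (dz/dθ)^2) dθ,
so the Lagrangian is L = sqrt(64 + z'^2).
L depends on z' only, not on z or θ, so ∂L/∂z = 0 and
    ∂L/∂z' = z' / sqrt(64 + z'^2).
The Euler-Lagrange equation gives
    d/dθ( z' / sqrt(64 + z'^2) ) = 0,
so z' is constant. Integrating once:
    z(θ) = a θ + b,
a helix on the cylinder (a straight line when the cylinder is unrolled). The constants a, b are determined by the endpoint conditions.
With endpoint conditions z(0) = -3 and z(3π/2) = 9: from z(0) = b we get b = -3, and a·3π/2 + -3 = 9 gives a = 8/π, so
    z(θ) = (8/π) θ − 3.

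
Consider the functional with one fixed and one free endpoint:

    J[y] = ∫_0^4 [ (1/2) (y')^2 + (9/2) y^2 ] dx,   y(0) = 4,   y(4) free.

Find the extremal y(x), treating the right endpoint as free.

The Lagrangian L = (1/2) (y')^2 + (9/2) y^2 gives
    ∂L/∂y = 9 y,   ∂L/∂y' = y'.
Euler-Lagrange: y'' − 9 y = 0.
With k = 3, the general solution is
    y(x) = A cosh(3 x) + B sinh(3 x).
Fixed left endpoint y(0) = 4 ⇒ A = 4.
The right endpoint x = 4 is free, so the natural (transversality) condition is ∂L/∂y' |_{x=4} = 0, i.e. y'(4) = 0.
Compute y'(x) = A k sinh(k x) + B k cosh(k x), so
    y'(4) = A k sinh(k·4) + B k cosh(k·4) = 0
    ⇒ B = −A tanh(k·4) = − 4 tanh(3·4).
Therefore the extremal is
    y(x) = 4 cosh(3 x) − 4 tanh(3·4) sinh(3 x).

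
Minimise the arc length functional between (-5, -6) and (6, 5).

Arc-length functional: J[y] = ∫ sqrt(1 + (y')^2) dx.
Lagrangian L = sqrt(1 + (y')^2) has no explicit y dependence, so ∂L/∂y = 0 and the Euler-Lagrange equation gives
    d/dx( y' / sqrt(1 + (y')^2) ) = 0  ⇒  y' / sqrt(1 + (y')^2) = const.
Hence y' is constant, so y(x) is affine.
Fitting the endpoints (-5, -6) and (6, 5):
    slope m = (5 − (-6)) / (6 − (-5)) = 1,
    intercept c = (-6) − m·(-5) = -1.
Extremal: y(x) = x - 1.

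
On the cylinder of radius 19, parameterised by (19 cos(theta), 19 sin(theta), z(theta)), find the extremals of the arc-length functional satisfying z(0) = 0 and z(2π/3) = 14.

Parameterise the cylinder of radius R = 19 as
    r(θ) = (19 cos θ, 19 sin θ, z(θ)).
The arc-length element is
    ds = sqrt(361 + (dz/dθ)^2) dθ,
so the Lagrangian is L = sqrt(361 + z'^2).
L depends on z' only, not on z or θ, so ∂L/∂z = 0 and
    ∂L/∂z' = z' / sqrt(361 + z'^2).
The Euler-Lagrange equation gives
    d/dθ( z' / sqrt(361 + z'^2) ) = 0,
so z' is constant. Integrating once:
    z(θ) = a θ + b,
a helix on the cylinder (a straight line when the cylinder is unrolled). The constants a, b are determined by the endpoint conditions.
With endpoint conditions z(0) = 0 and z(2π/3) = 14: from z(0) = b we get b = 0, and a·2π/3 + 0 = 14 gives a = 21/π, so
    z(θ) = (21/π) θ.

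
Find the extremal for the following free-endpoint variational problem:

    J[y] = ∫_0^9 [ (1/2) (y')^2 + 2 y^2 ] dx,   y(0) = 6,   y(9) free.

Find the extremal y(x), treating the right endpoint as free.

The Lagrangian L = (1/2) (y')^2 + 2 y^2 gives
    ∂L/∂y = 4 y,   ∂L/∂y' = y'.
Euler-Lagrange: y'' − 4 y = 0.
With k = 2, the general solution is
    y(x) = A cosh(2 x) + B sinh(2 x).
Fixed left endpoint y(0) = 6 ⇒ A = 6.
The right endpoint x = 9 is free, so the natural (transversality) condition is ∂L/∂y' |_{x=9} = 0, i.e. y'(9) = 0.
Compute y'(x) = A k sinh(k x) + B k cosh(k x), so
    y'(9) = A k sinh(k·9) + B k cosh(k·9) = 0
    ⇒ B = −A tanh(k·9) = − 6 tanh(2·9).
Therefore the extremal is
    y(x) = 6 cosh(2 x) − 6 tanh(2·9) sinh(2 x).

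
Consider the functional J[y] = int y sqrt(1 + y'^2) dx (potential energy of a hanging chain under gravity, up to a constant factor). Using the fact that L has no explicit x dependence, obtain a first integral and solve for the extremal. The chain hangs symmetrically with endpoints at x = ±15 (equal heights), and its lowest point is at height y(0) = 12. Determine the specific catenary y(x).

The Lagrangian L(y, y') = y sqrt(1 + y'^2) has no explicit x dependence, so the Beltrami identity applies:
    L − y' ∂L/∂y' = C.
Compute ∂L/∂y' = y · y' / sqrt(1 + y'^2). Then
    L − y' ∂L/∂y'
    = y sqrt(1 + y'^2) − y · y'^2 / sqrt(1 + y'^2)
    = y (1 + y'^2 − y'^2) / sqrt(1 + y'^2)
    = y / sqrt(1 + y'^2) = C.
Squaring gives y^2 = C^2 (1 + y'^2), i.e.
    y'^2 = y^2 / C^2 − 1.
Separating variables,
    dy / sqrt(y^2 − C^2) = dx / C,
and integrating gives arccosh(y / C) = (x − a)/C, so
    y(x) = C cosh((x − a)/C),
the catenary. The constants C and a are fixed by the two endpoint conditions (and, for the hanging-chain problem, the length constraint selects C).
Now fit the given data. The endpoints x = ±15 are symmetric at equal height, so the catenary is even about its minimum: a = 0 and y(x) = C cosh(x/C). The lowest point is y(0) = C cosh(0) = C, and we are told y(0) = 12, so C = 12. Therefore
    y(x) = 12 cosh(x/12),
and at the endpoints
    y(±15) = 12 cosh(15/12).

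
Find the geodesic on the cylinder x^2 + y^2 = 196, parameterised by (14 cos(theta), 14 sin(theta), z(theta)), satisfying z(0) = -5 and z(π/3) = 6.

Parameterise the cylinder of radius R = 14 as
    r(θ) = (14 cos θ, 14 sin θ, z(θ)).
The arc-length element is
    ds = sqrt(196 + (dz/dθ)^2) dθ,
so the Lagrangian is L = sqrt(196 + z'^2).
L depends on z' only, not on z or θ, so ∂L/∂z = 0 and
    ∂L/∂z' = z' / sqrt(196 + z'^2).
The Euler-Lagrange equation gives
    d/dθ( z' / sqrt(196 + z'^2) ) = 0,
so z' is constant. Integrating once:
    z(θ) = a θ + b,
a helix on the cylinder (a straight line when the cylinder is unrolled). The constants a, b are determined by the endpoint conditions.
With endpoint conditions z(0) = -5 and z(π/3) = 6: from z(0) = b we get b = -5, and a·π/3 + -5 = 6 gives a = 33/π, so
    z(θ) = (33/π) θ − 5.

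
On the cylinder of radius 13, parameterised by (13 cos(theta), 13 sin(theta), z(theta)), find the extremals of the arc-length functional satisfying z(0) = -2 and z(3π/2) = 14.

Parameterise the cylinder of radius R = 13 as
    r(θ) = (13 cos θ, 13 sin θ, z(θ)).
The arc-length element is
    ds = sqrt(169 + (dz/dθ)^2) dθ,
so the Lagrangian is L = sqrt(169 + z'^2).
L depends on z' only, not on z or θ, so ∂L/∂z = 0 and
    ∂L/∂z' = z' / sqrt(169 + z'^2).
The Euler-Lagrange equation gives
    d/dθ( z' / sqrt(169 + z'^2) ) = 0,
so z' is constant. Integrating once:
    z(θ) = a θ + b,
a helix on the cylinder (a straight line when the cylinder is unrolled). The constants a, b are determined by the endpoint conditions.
With endpoint conditions z(0) = -2 and z(3π/2) = 14: from z(0) = b we get b = -2, and a·3π/2 + -2 = 14 gives a = 32/(3π), so
    z(θ) = (32/(3π)) θ − 2.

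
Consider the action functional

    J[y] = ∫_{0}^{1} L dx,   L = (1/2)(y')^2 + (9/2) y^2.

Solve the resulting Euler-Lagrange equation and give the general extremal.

The Lagrangian is L = (1/2)(y')^2 + (9/2) y^2.
∂L/∂y = 9y.
∂L/∂y' = y'.
The Euler-Lagrange equation d/dx(∂L/∂y') − ∂L/∂y = 0 becomes:
    y'' - 9 y = 0
General solution: y(x) = A e^(3x) + B e^(-3x), where A and B are arbitrary constants fixed by the endpoint conditions.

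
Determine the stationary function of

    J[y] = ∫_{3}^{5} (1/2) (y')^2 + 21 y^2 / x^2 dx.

The Lagrangian is L = (1/2) (y')^2 + 21 y^2 / x^2.
Compute ∂L/∂y = 42y/x^2, ∂L/∂y' = y'.
The Euler-Lagrange equation d/dx(∂L/∂y') − ∂L/∂y = 0 reduces to
    y'' − 42/x^2 · y = 0  (x > 0).
Its general solution is
    y(x) = A x^7 + B x^(-6),
with A, B fixed by the endpoint conditions.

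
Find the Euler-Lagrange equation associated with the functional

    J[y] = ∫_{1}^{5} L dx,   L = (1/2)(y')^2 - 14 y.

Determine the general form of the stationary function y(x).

The Lagrangian is L = (1/2)(y')^2 - 14 y.
∂L/∂y = -14.
∂L/∂y' = y'.
The Euler-Lagrange equation d/dx(∂L/∂y') − ∂L/∂y = 0 becomes:
    y'' + 14 = 0
General solution: y(x) = -7 x^2 + A x + B, where A and B are arbitrary constants fixed by the endpoint conditions.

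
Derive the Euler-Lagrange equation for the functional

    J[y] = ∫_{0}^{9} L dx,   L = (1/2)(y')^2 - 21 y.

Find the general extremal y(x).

The Lagrangian is L = (1/2)(y')^2 - 21 y.
∂L/∂y = -21.
∂L/∂y' = y'.
The Euler-Lagrange equation d/dx(∂L/∂y') − ∂L/∂y = 0 becomes:
    y'' + 21 = 0
General solution: y(x) = -(21/2) x^2 + A x + B, where A and B are arbitrary constants fixed by the endpoint conditions.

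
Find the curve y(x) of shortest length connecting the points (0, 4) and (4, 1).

Arc-length functional: J[y] = ∫ sqrt(1 + (y')^2) dx.
Lagrangian L = sqrt(1 + (y')^2) has no explicit y dependence, so ∂L/∂y = 0 and the Euler-Lagrange equation gives
    d/dx( y' / sqrt(1 + (y')^2) ) = 0  ⇒  y' / sqrt(1 + (y')^2) = const.
Hence y' is constant, so y(x) is affine.
Fitting the endpoints (0, 4) and (4, 1):
    slope m = (1 − 4) / (4 − 0) = -3/4,
    intercept c = 4 − m·0 = 4.
Extremal: y(x) = (-3/4) x + 4.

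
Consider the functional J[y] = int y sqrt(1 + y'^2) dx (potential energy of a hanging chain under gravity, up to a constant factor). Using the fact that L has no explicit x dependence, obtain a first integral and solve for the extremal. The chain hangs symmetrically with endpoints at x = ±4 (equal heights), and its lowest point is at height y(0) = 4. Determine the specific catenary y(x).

The Lagrangian L(y, y') = y sqrt(1 + y'^2) has no explicit x dependence, so the Beltrami identity applies:
    L − y' ∂L/∂y' = C.
Compute ∂L/∂y' = y · y' / sqrt(1 + y'^2). Then
    L − y' ∂L/∂y'
    = y sqrt(1 + y'^2) − y · y'^2 / sqrt(1 + y'^2)
    = y (1 + y'^2 − y'^2) / sqrt(1 + y'^2)
    = y / sqrt(1 + y'^2) = C.
Squaring gives y^2 = C^2 (1 + y'^2), i.e.
    y'^2 = y^2 / C^2 − 1.
Separating variables,
    dy / sqrt(y^2 − C^2) = dx / C,
and integrating gives arccosh(y / C) = (x − a)/C, so
    y(x) = C cosh((x − a)/C),
the catenary. The constants C and a are fixed by the two endpoint conditions (and, for the hanging-chain problem, the length constraint selects C).
Now fit the given data. The endpoints x = ±4 are symmetric at equal height, so the catenary is even about its minimum: a = 0 and y(x) = C cosh(x/C). The lowest point is y(0) = C cosh(0) = C, and we are told y(0) = 4, so C = 4. Therefore
    y(x) = 4 cosh(x/4),
and at the endpoints
    y(±4) = 4 cosh(4/4).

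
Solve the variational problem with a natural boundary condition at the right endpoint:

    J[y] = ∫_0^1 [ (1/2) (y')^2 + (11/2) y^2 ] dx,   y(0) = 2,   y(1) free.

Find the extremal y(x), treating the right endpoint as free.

The Lagrangian L = (1/2) (y')^2 + (11/2) y^2 gives
    ∂L/∂y = 11 y,   ∂L/∂y' = y'.
Euler-Lagrange: y'' − 11 y = 0.
With k = sqrt(11), the general solution is
    y(x) = A cosh(sqrt(11) x) + B sinh(sqrt(11) x).
Fixed left endpoint y(0) = 2 ⇒ A = 2.
The right endpoint x = 1 is free, so the natural (transversality) condition is ∂L/∂y' |_{x=1} = 0, i.e. y'(1) = 0.
Compute y'(x) = A k sinh(k x) + B k cosh(k x), so
    y'(1) = A k sinh(k·1) + B k cosh(k·1) = 0
    ⇒ B = −A tanh(k·1) = − 2 tanh(sqrt(11)·1).
Therefore the extremal is
    y(x) = 2 cosh(sqrt(11) x) − 2 tanh(sqrt(11)·1) sinh(sqrt(11) x).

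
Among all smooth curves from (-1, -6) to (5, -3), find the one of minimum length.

Arc-length functional: J[y] = ∫ sqrt(1 + (y')^2) dx.
Lagrangian L = sqrt(1 + (y')^2) has no explicit y dependence, so ∂L/∂y = 0 and the Euler-Lagrange equation gives
    d/dx( y' / sqrt(1 + (y')^2) ) = 0  ⇒  y' / sqrt(1 + (y')^2) = const.
Hence y' is constant, so y(x) is affine.
Fitting the endpoints (-1, -6) and (5, -3):
    slope m = ((-3) − (-6)) / (5 − (-1)) = 1/2,
    intercept c = (-6) − m·(-1) = -11/2.
Extremal: y(x) = (1/2) x - 11/2.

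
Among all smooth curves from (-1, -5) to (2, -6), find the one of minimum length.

Arc-length functional: J[y] = ∫ sqrt(1 + (y')^2) dx.
Lagrangian L = sqrt(1 + (y')^2) has no explicit y dependence, so ∂L/∂y = 0 and the Euler-Lagrange equation gives
    d/dx( y' / sqrt(1 + (y')^2) ) = 0  ⇒  y' / sqrt(1 + (y')^2) = const.
Hence y' is constant, so y(x) is affine.
Fitting the endpoints (-1, -5) and (2, -6):
    slope m = ((-6) − (-5)) / (2 − (-1)) = -1/3,
    intercept c = (-5) − m·(-1) = -16/3.
Extremal: y(x) = (-1/3) x - 16/3.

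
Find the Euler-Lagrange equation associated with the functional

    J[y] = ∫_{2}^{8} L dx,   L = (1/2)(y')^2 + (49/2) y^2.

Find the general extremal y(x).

The Lagrangian is L = (1/2)(y')^2 + (49/2) y^2.
∂L/∂y = 49y.
∂L/∂y' = y'.
The Euler-Lagrange equation d/dx(∂L/∂y') − ∂L/∂y = 0 becomes:
    y'' - 49 y = 0
General solution: y(x) = A e^(7x) + B e^(-7x), where A and B are arbitrary constants fixed by the endpoint conditions.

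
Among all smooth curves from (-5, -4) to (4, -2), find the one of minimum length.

Arc-length functional: J[y] = ∫ sqrt(1 + (y')^2) dx.
Lagrangian L = sqrt(1 + (y')^2) has no explicit y dependence, so ∂L/∂y = 0 and the Euler-Lagrange equation gives
    d/dx( y' / sqrt(1 + (y')^2) ) = 0  ⇒  y' / sqrt(1 + (y')^2) = const.
Hence y' is constant, so y(x) is affine.
Fitting the endpoints (-5, -4) and (4, -2):
    slope m = ((-2) − (-4)) / (4 − (-5)) = 2/9,
    intercept c = (-4) − m·(-5) = -26/9.
Extremal: y(x) = (2/9) x - 26/9.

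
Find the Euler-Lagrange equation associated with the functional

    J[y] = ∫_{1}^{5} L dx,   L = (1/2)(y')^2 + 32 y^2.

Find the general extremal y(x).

The Lagrangian is L = (1/2)(y')^2 + 32 y^2.
∂L/∂y = 64y.
∂L/∂y' = y'.
The Euler-Lagrange equation d/dx(∂L/∂y') − ∂L/∂y = 0 becomes:
    y'' - 64 y = 0
General solution: y(x) = A e^(8x) + B e^(-8x), where A and B are arbitrary constants fixed by the endpoint conditions.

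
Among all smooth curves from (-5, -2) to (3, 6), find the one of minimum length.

Arc-length functional: J[y] = ∫ sqrt(1 + (y')^2) dx.
Lagrangian L = sqrt(1 + (y')^2) has no explicit y dependence, so ∂L/∂y = 0 and the Euler-Lagrange equation gives
    d/dx( y' / sqrt(1 + (y')^2) ) = 0  ⇒  y' / sqrt(1 + (y')^2) = const.
Hence y' is constant, so y(x) is affine.
Fitting the endpoints (-5, -2) and (3, 6):
    slope m = (6 − (-2)) / (3 − (-5)) = 1,
    intercept c = (-2) − m·(-5) = 3.
Extremal: y(x) = x + 3.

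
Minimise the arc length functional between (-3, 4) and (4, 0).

Arc-length functional: J[y] = ∫ sqrt(1 + (y')^2) dx.
Lagrangian L = sqrt(1 + (y')^2) has no explicit y dependence, so ∂L/∂y = 0 and the Euler-Lagrange equation gives
    d/dx( y' / sqrt(1 + (y')^2) ) = 0  ⇒  y' / sqrt(1 + (y')^2) = const.
Hence y' is constant, so y(x) is affine.
Fitting the endpoints (-3, 4) and (4, 0):
    slope m = (0 − 4) / (4 − (-3)) = -4/7,
    intercept c = 4 − m·(-3) = 16/7.
Extremal: y(x) = (-4/7) x + 16/7.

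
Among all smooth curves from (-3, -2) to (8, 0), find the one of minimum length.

Arc-length functional: J[y] = ∫ sqrt(1 + (y')^2) dx.
Lagrangian L = sqrt(1 + (y')^2) has no explicit y dependence, so ∂L/∂y = 0 and the Euler-Lagrange equation gives
    d/dx( y' / sqrt(1 + (y')^2) ) = 0  ⇒  y' / sqrt(1 + (y')^2) = const.
Hence y' is constant, so y(x) is affine.
Fitting the endpoints (-3, -2) and (8, 0):
    slope m = (0 − (-2)) / (8 − (-3)) = 2/11,
    intercept c = (-2) − m·(-3) = -16/11.
Extremal: y(x) = (2/11) x - 16/11.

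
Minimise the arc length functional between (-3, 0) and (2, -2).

Arc-length functional: J[y] = ∫ sqrt(1 + (y')^2) dx.
Lagrangian L = sqrt(1 + (y')^2) has no explicit y dependence, so ∂L/∂y = 0 and the Euler-Lagrange equation gives
    d/dx( y' / sqrt(1 + (y')^2) ) = 0  ⇒  y' / sqrt(1 + (y')^2) = const.
Hence y' is constant, so y(x) is affine.
Fitting the endpoints (-3, 0) and (2, -2):
    slope m = ((-2) − 0) / (2 − (-3)) = -2/5,
    intercept c = 0 − m·(-3) = -6/5.
Extremal: y(x) = (-2/5) x - 6/5.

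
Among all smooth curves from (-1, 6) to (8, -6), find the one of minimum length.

Arc-length functional: J[y] = ∫ sqrt(1 + (y')^2) dx.
Lagrangian L = sqrt(1 + (y')^2) has no explicit y dependence, so ∂L/∂y = 0 and the Euler-Lagrange equation gives
    d/dx( y' / sqrt(1 + (y')^2) ) = 0  ⇒  y' / sqrt(1 + (y')^2) = const.
Hence y' is constant, so y(x) is affine.
Fitting the endpoints (-1, 6) and (8, -6):
    slope m = ((-6) − 6) / (8 − (-1)) = -4/3,
    intercept c = 6 − m·(-1) = 14/3.
Extremal: y(x) = (-4/3) x + 14/3.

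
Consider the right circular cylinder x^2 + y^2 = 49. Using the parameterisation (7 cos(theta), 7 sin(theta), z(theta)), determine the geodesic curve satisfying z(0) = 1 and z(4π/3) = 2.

Parameterise the cylinder of radius R = 7 as
    r(θ) = (7 cos θ, 7 sin θ, z(θ)).
The arc-length element is
    ds = sqrt(49 + (dz/dθ)^2) dθ,
so the Lagrangian is L = sqrt(49 + z'^2).
L depends on z' only, not on z or θ, so ∂L/∂z = 0 and
    ∂L/∂z' = z' / sqrt(49 + z'^2).
The Euler-Lagrange equation gives
    d/dθ( z' / sqrt(49 + z'^2) ) = 0,
so z' is constant. Integrating once:
    z(θ) = a θ + b,
a helix on the cylinder (a straight line when the cylinder is unrolled). The constants a, b are determined by the endpoint conditions.
With endpoint conditions z(0) = 1 and z(4π/3) = 2: from z(0) = b we get b = 1, and a·4π/3 + 1 = 2 gives a = 3/(4π), so
    z(θ) = (3/(4π)) θ + 1.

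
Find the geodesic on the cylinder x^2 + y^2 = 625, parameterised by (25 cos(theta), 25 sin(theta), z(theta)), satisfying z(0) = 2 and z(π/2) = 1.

Parameterise the cylinder of radius R = 25 as
    r(θ) = (25 cos θ, 25 sin θ, z(θ)).
The arc-length element is
    ds = sqrt(625 + (dz/dθ)^2) dθ,
so the Lagrangian is L = sqrt(625 + z'^2).
L depends on z' only, not on z or θ, so ∂L/∂z = 0 and
    ∂L/∂z' = z' / sqrt(625 + z'^2).
The Euler-Lagrange equation gives
    d/dθ( z' / sqrt(625 + z'^2) ) = 0,
so z' is constant. Integrating once:
    z(θ) = a θ + b,
a helix on the cylinder (a straight line when the cylinder is unrolled). The constants a, b are determined by the endpoint conditions.
With endpoint conditions z(0) = 2 and z(π/2) = 1: from z(0) = b we get b = 2, and a·π/2 + 2 = 1 gives a = -2/π, so
    z(θ) = (-2/π) θ + 2.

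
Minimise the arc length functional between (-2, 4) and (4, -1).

Arc-length functional: J[y] = ∫ sqrt(1 + (y')^2) dx.
Lagrangian L = sqrt(1 + (y')^2) has no explicit y dependence, so ∂L/∂y = 0 and the Euler-Lagrange equation gives
    d/dx( y' / sqrt(1 + (y')^2) ) = 0  ⇒  y' / sqrt(1 + (y')^2) = const.
Hence y' is constant, so y(x) is affine.
Fitting the endpoints (-2, 4) and (4, -1):
    slope m = ((-1) − 4) / (4 − (-2)) = -5/6,
    intercept c = 4 − m·(-2) = 7/3.
Extremal: y(x) = (-5/6) x + 7/3.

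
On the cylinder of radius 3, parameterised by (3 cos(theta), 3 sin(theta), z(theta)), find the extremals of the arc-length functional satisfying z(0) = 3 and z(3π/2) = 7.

Parameterise the cylinder of radius R = 3 as
    r(θ) = (3 cos θ, 3 sin θ, z(θ)).
The arc-length element is
    ds = sqrt(9 + (dz/dθ)^2) dθ,
so the Lagrangian is L = sqrt(9 + z'^2).
L depends on z' only, not on z or θ, so ∂L/∂z = 0 and
    ∂L/∂z' = z' / sqrt(9 + z'^2).
The Euler-Lagrange equation gives
    d/dθ( z' / sqrt(9 + z'^2) ) = 0,
so z' is constant. Integrating once:
    z(θ) = a θ + b,
a helix on the cylinder (a straight line when the cylinder is unrolled). The constants a, b are determined by the endpoint conditions.
With endpoint conditions z(0) = 3 and z(3π/2) = 7: from z(0) = b we get b = 3, and a·3π/2 + 3 = 7 gives a = 8/(3π), so
    z(θ) = (8/(3π)) θ + 3.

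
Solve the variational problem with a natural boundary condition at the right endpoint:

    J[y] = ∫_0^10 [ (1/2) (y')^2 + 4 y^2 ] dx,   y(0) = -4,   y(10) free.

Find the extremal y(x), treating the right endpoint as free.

The Lagrangian L = (1/2) (y')^2 + 4 y^2 gives
    ∂L/∂y = 8 y,   ∂L/∂y' = y'.
Euler-Lagrange: y'' − 8 y = 0.
With k = sqrt(8), the general solution is
    y(x) = A cosh(sqrt(8) x) + B sinh(sqrt(8) x).
Fixed left endpoint y(0) = -4 ⇒ A = -4.
The right endpoint x = 10 is free, so the natural (transversality) condition is ∂L/∂y' |_{x=10} = 0, i.e. y'(10) = 0.
Compute y'(x) = A k sinh(k x) + B k cosh(k x), so
    y'(10) = A k sinh(k·10) + B k cosh(k·10) = 0
    ⇒ B = −A tanh(k·10) = 4 tanh(sqrt(8)·10).
Therefore the extremal is
    y(x) = −4 cosh(sqrt(8) x) + 4 tanh(sqrt(8)·10) sinh(sqrt(8) x).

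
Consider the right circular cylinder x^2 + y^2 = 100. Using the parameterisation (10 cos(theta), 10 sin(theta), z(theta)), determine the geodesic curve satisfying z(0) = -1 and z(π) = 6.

Parameterise the cylinder of radius R = 10 as
    r(θ) = (10 cos θ, 10 sin θ, z(θ)).
The arc-length element is
    ds = sqrt(100 + (dz/dθ)^2) dθ,
so the Lagrangian is L = sqrt(100 + z'^2).
L depends on z' only, not on z or θ, so ∂L/∂z = 0 and
    ∂L/∂z' = z' / sqrt(100 + z'^2).
The Euler-Lagrange equation gives
    d/dθ( z' / sqrt(100 + z'^2) ) = 0,
so z' is constant. Integrating once:
    z(θ) = a θ + b,
a helix on the cylinder (a straight line when the cylinder is unrolled). The constants a, b are determined by the endpoint conditions.
With endpoint conditions z(0) = -1 and z(π) = 6: from z(0) = b we get b = -1, and a·π + -1 = 6 gives a = 7/π, so
    z(θ) = (7/π) θ − 1.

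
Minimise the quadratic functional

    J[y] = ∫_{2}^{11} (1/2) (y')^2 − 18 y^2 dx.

The Lagrangian is L = (1/2) (y')^2 − 18 y^2.
Compute ∂L/∂y = -36y, ∂L/∂y' = y'.
The Euler-Lagrange equation d/dx(∂L/∂y') − ∂L/∂y = 0 reduces to
    y'' + 36 y = 0.
Its general solution is
    y(x) = A sin(6x) + B cos(6x),
with A, B fixed by the endpoint conditions.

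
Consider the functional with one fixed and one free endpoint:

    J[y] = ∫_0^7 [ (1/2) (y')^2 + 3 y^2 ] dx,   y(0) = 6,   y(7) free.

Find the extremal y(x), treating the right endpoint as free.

The Lagrangian L = (1/2) (y')^2 + 3 y^2 gives
    ∂L/∂y = 6 y,   ∂L/∂y' = y'.
Euler-Lagrange: y'' − 6 y = 0.
With k = sqrt(6), the general solution is
    y(x) = A cosh(sqrt(6) x) + B sinh(sqrt(6) x).
Fixed left endpoint y(0) = 6 ⇒ A = 6.
The right endpoint x = 7 is free, so the natural (transversality) condition is ∂L/∂y' |_{x=7} = 0, i.e. y'(7) = 0.
Compute y'(x) = A k sinh(k x) + B k cosh(k x), so
    y'(7) = A k sinh(k·7) + B k cosh(k·7) = 0
    ⇒ B = −A tanh(k·7) = − 6 tanh(sqrt(6)·7).
Therefore the extremal is
    y(x) = 6 cosh(sqrt(6) x) − 6 tanh(sqrt(6)·7) sinh(sqrt(6) x).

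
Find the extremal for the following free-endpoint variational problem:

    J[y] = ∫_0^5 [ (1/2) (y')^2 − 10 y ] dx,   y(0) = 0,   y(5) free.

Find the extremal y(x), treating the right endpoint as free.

The Lagrangian L = (1/2) (y')^2 − 10 y gives
    ∂L/∂y = −10,   ∂L/∂y' = y'.
Euler-Lagrange: d/dx(y') − (−10) = 0, i.e. y'' + 10 = 0, so
    y(x) = −(10/2) x^2 + C1 x + C2.
Fixed left endpoint y(0) = 0 ⇒ C2 = 0.
The right endpoint x = 5 is free, so the natural (transversality) condition is ∂L/∂y' |_{x=5} = 0, i.e. y'(5) = 0.
Compute y'(x) = −10 x + C1, so y'(5) = −50 + C1 = 0 ⇒ C1 = 50.
Therefore the extremal is
    y(x) = −5 x^2 + 50 x.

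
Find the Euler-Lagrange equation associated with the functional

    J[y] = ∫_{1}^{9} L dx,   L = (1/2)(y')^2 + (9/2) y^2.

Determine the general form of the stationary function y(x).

The Lagrangian is L = (1/2)(y')^2 + (9/2) y^2.
∂L/∂y = 9y.
∂L/∂y' = y'.
The Euler-Lagrange equation d/dx(∂L/∂y') − ∂L/∂y = 0 becomes:
    y'' - 9 y = 0
General solution: y(x) = A e^(3x) + B e^(-3x), where A and B are arbitrary constants fixed by the endpoint conditions.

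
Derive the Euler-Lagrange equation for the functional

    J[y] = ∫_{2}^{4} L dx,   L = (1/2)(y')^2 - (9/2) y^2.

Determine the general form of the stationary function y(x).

The Lagrangian is L = (1/2)(y')^2 - (9/2) y^2.
∂L/∂y = -9y.
∂L/∂y' = y'.
The Euler-Lagrange equation d/dx(∂L/∂y') − ∂L/∂y = 0 becomes:
    y'' + 9 y = 0
General solution: y(x) = A sin(3x) + B cos(3x), where A and B are arbitrary constants fixed by the endpoint conditions.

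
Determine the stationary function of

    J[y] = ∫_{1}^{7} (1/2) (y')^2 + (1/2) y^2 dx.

The Lagrangian is L = (1/2) (y')^2 + (1/2) y^2.
Compute ∂L/∂y = y, ∂L/∂y' = y'.
The Euler-Lagrange equation d/dx(∂L/∂y') − ∂L/∂y = 0 reduces to
    y'' − y = 0.
Its general solution is
    y(x) = A e^x + B e^(−x),
with A, B fixed by the endpoint conditions.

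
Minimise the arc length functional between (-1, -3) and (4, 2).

Arc-length functional: J[y] = ∫ sqrt(1 + (y')^2) dx.
Lagrangian L = sqrt(1 + (y')^2) has no explicit y dependence, so ∂L/∂y = 0 and the Euler-Lagrange equation gives
    d/dx( y' / sqrt(1 + (y')^2) ) = 0  ⇒  y' / sqrt(1 + (y')^2) = const.
Hence y' is constant, so y(x) is affine.
Fitting the endpoints (-1, -3) and (4, 2):
    slope m = (2 − (-3)) / (4 − (-1)) = 1,
    intercept c = (-3) − m·(-1) = -2.
Extremal: y(x) = x - 2.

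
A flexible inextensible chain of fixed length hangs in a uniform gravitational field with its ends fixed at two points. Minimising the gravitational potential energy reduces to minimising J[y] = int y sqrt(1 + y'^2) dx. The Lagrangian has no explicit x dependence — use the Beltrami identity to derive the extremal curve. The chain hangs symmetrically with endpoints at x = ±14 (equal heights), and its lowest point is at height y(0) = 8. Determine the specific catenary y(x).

The Lagrangian L(y, y') = y sqrt(1 + y'^2) has no explicit x dependence, so the Beltrami identity applies:
    L − y' ∂L/∂y' = C.
Compute ∂L/∂y' = y · y' / sqrt(1 + y'^2). Then
    L − y' ∂L/∂y'
    = y sqrt(1 + y'^2) − y · y'^2 / sqrt(1 + y'^2)
    = y (1 + y'^2 − y'^2) / sqrt(1 + y'^2)
    = y / sqrt(1 + y'^2) = C.
Squaring gives y^2 = C^2 (1 + y'^2), i.e.
    y'^2 = y^2 / C^2 − 1.
Separating variables,
    dy / sqrt(y^2 − C^2) = dx / C,
and integrating gives arccosh(y / C) = (x − a)/C, so
    y(x) = C cosh((x − a)/C),
the catenary. The constants C and a are fixed by the two endpoint conditions (and, for the hanging-chain problem, the length constraint selects C).
Now fit the given data. The endpoints x = ±14 are symmetric at equal height, so the catenary is even about its minimum: a = 0 and y(x) = C cosh(x/C). The lowest point is y(0) = C cosh(0) = C, and we are told y(0) = 8, so C = 8. Therefore
    y(x) = 8 cosh(x/8),
and at the endpoints
    y(±14) = 8 cosh(14/8).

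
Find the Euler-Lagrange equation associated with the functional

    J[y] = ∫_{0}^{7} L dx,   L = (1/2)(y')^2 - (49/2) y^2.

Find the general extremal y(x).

The Lagrangian is L = (1/2)(y')^2 - (49/2) y^2.
∂L/∂y = -49y.
∂L/∂y' = y'.
The Euler-Lagrange equation d/dx(∂L/∂y') − ∂L/∂y = 0 becomes:
    y'' + 49 y = 0
General solution: y(x) = A sin(7x) + B cos(7x), where A and B are arbitrary constants fixed by the endpoint conditions.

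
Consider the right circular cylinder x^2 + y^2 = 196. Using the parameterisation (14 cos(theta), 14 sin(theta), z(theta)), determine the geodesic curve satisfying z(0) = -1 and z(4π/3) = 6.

Parameterise the cylinder of radius R = 14 as
    r(θ) = (14 cos θ, 14 sin θ, z(θ)).
The arc-length element is
    ds = sqrt(196 + (dz/dθ)^2) dθ,
so the Lagrangian is L = sqrt(196 + z'^2).
L depends on z' only, not on z or θ, so ∂L/∂z = 0 and
    ∂L/∂z' = z' / sqrt(196 + z'^2).
The Euler-Lagrange equation gives
    d/dθ( z' / sqrt(196 + z'^2) ) = 0,
so z' is constant. Integrating once:
    z(θ) = a θ + b,
a helix on the cylinder (a straight line when the cylinder is unrolled). The constants a, b are determined by the endpoint conditions.
With endpoint conditions z(0) = -1 and z(4π/3) = 6: from z(0) = b we get b = -1, and a·4π/3 + -1 = 6 gives a = 21/(4π), so
    z(θ) = (21/(4π)) θ − 1.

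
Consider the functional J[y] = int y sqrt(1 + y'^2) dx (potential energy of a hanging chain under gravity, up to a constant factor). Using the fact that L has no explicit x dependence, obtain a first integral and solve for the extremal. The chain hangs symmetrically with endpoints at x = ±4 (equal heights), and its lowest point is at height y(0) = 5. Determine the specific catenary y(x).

The Lagrangian L(y, y') = y sqrt(1 + y'^2) has no explicit x dependence, so the Beltrami identity applies:
    L − y' ∂L/∂y' = C.
Compute ∂L/∂y' = y · y' / sqrt(1 + y'^2). Then
    L − y' ∂L/∂y'
    = y sqrt(1 + y'^2) − y · y'^2 / sqrt(1 + y'^2)
    = y (1 + y'^2 − y'^2) / sqrt(1 + y'^2)
    = y / sqrt(1 + y'^2) = C.
Squaring gives y^2 = C^2 (1 + y'^2), i.e.
    y'^2 = y^2 / C^2 − 1.
Separating variables,
    dy / sqrt(y^2 − C^2) = dx / C,
and integrating gives arccosh(y / C) = (x − a)/C, so
    y(x) = C cosh((x − a)/C),
the catenary. The constants C and a are fixed by the two endpoint conditions (and, for the hanging-chain problem, the length constraint selects C).
Now fit the given data. The endpoints x = ±4 are symmetric at equal height, so the catenary is even about its minimum: a = 0 and y(x) = C cosh(x/C). The lowest point is y(0) = C cosh(0) = C, and we are told y(0) = 5, so C = 5. Therefore
    y(x) = 5 cosh(x/5),
and at the endpoints
    y(±4) = 5 cosh(4/5).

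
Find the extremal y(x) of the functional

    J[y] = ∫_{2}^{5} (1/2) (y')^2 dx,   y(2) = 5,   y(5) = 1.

The Lagrangian is L = (1/2) (y')^2.
Compute ∂L/∂y = 0, ∂L/∂y' = y'.
The Euler-Lagrange equation d/dx(∂L/∂y') − ∂L/∂y = 0 reduces to
    y'' = 0.
Its general solution is
    y(x) = A x + B,
with A, B fixed by the endpoint conditions.
Applying the endpoint conditions y(2) = 5 and y(5) = 1: solve A·2 + B = 5 and A·5 + B = 1. Subtracting gives A(5 − 2) = 1 − 5, so A = -4/3, and B = 5 − A·2 = 23/3. Therefore
    y(x) = (-4/3) x + 23/3.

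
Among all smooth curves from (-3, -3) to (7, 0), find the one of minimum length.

Arc-length functional: J[y] = ∫ sqrt(1 + (y')^2) dx.
Lagrangian L = sqrt(1 + (y')^2) has no explicit y dependence, so ∂L/∂y = 0 and the Euler-Lagrange equation gives
    d/dx( y' / sqrt(1 + (y')^2) ) = 0  ⇒  y' / sqrt(1 + (y')^2) = const.
Hence y' is constant, so y(x) is affine.
Fitting the endpoints (-3, -3) and (7, 0):
    slope m = (0 − (-3)) / (7 − (-3)) = 3/10,
    intercept c = (-3) − m·(-3) = -21/10.
Extremal: y(x) = (3/10) x - 21/10.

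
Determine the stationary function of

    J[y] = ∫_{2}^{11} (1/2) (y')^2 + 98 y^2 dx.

The Lagrangian is L = (1/2) (y')^2 + 98 y^2.
Compute ∂L/∂y = 196y, ∂L/∂y' = y'.
The Euler-Lagrange equation d/dx(∂L/∂y') − ∂L/∂y = 0 reduces to
    y'' − 196 y = 0.
Its general solution is
    y(x) = A e^(14x) + B e^(−14x),
with A, B fixed by the endpoint conditions.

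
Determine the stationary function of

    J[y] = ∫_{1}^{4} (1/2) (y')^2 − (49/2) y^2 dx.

The Lagrangian is L = (1/2) (y')^2 − (49/2) y^2.
Compute ∂L/∂y = -49y, ∂L/∂y' = y'.
The Euler-Lagrange equation d/dx(∂L/∂y') − ∂L/∂y = 0 reduces to
    y'' + 49 y = 0.
Its general solution is
    y(x) = A sin(7x) + B cos(7x),
with A, B fixed by the endpoint conditions.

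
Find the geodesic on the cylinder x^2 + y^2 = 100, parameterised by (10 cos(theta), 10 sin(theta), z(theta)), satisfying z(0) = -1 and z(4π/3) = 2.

Parameterise the cylinder of radius R = 10 as
    r(θ) = (10 cos θ, 10 sin θ, z(θ)).
The arc-length element is
    ds = sqrt(100 + (dz/dθ)^2) dθ,
so the Lagrangian is L = sqrt(100 + z'^2).
L depends on z' only, not on z or θ, so ∂L/∂z = 0 and
    ∂L/∂z' = z' / sqrt(100 + z'^2).
The Euler-Lagrange equation gives
    d/dθ( z' / sqrt(100 + z'^2) ) = 0,
so z' is constant. Integrating once:
    z(θ) = a θ + b,
a helix on the cylinder (a straight line when the cylinder is unrolled). The constants a, b are determined by the endpoint conditions.
With endpoint conditions z(0) = -1 and z(4π/3) = 2: from z(0) = b we get b = -1, and a·4π/3 + -1 = 2 gives a = 9/(4π), so
    z(θ) = (9/(4π)) θ − 1.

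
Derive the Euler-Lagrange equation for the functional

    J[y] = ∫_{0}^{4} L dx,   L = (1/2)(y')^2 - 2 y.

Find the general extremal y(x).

The Lagrangian is L = (1/2)(y')^2 - 2 y.
∂L/∂y = -2.
∂L/∂y' = y'.
The Euler-Lagrange equation d/dx(∂L/∂y') − ∂L/∂y = 0 becomes:
    y'' + 2 = 0
General solution: y(x) = -x^2 + A x + B, where A and B are arbitrary constants fixed by the endpoint conditions.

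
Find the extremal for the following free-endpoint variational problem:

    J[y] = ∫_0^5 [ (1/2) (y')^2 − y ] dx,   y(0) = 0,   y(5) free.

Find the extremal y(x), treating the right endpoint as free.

The Lagrangian L = (1/2) (y')^2 − y gives
    ∂L/∂y = −1,   ∂L/∂y' = y'.
Euler-Lagrange: d/dx(y') − (−1) = 0, i.e. y'' + 1 = 0, so
    y(x) = −(1/2) x^2 + C1 x + C2.
Fixed left endpoint y(0) = 0 ⇒ C2 = 0.
The right endpoint x = 5 is free, so the natural (transversality) condition is ∂L/∂y' |_{x=5} = 0, i.e. y'(5) = 0.
Compute y'(x) = −1 x + C1, so y'(5) = −5 + C1 = 0 ⇒ C1 = 5.
Therefore the extremal is
    y(x) = −x^2/2 + 5 x.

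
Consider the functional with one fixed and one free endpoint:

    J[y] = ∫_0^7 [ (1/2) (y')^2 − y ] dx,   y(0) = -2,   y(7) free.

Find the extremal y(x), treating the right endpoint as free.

The Lagrangian L = (1/2) (y')^2 − y gives
    ∂L/∂y = −1,   ∂L/∂y' = y'.
Euler-Lagrange: d/dx(y') − (−1) = 0, i.e. y'' + 1 = 0, so
    y(x) = −(1/2) x^2 + C1 x + C2.
Fixed left endpoint y(0) = -2 ⇒ C2 = -2.
The right endpoint x = 7 is free, so the natural (transversality) condition is ∂L/∂y' |_{x=7} = 0, i.e. y'(7) = 0.
Compute y'(x) = −1 x + C1, so y'(7) = −7 + C1 = 0 ⇒ C1 = 7.
Therefore the extremal is
    y(x) = −x^2/2 + 7 x − 2.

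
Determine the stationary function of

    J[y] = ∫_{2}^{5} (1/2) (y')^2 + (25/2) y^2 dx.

The Lagrangian is L = (1/2) (y')^2 + (25/2) y^2.
Compute ∂L/∂y = 25y, ∂L/∂y' = y'.
The Euler-Lagrange equation d/dx(∂L/∂y') − ∂L/∂y = 0 reduces to
    y'' − 25 y = 0.
Its general solution is
    y(x) = A e^(5x) + B e^(−5x),
with A, B fixed by the endpoint conditions.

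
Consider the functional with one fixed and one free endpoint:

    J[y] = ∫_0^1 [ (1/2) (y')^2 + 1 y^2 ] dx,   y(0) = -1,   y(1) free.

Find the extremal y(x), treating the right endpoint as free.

The Lagrangian L = (1/2) (y')^2 + 1 y^2 gives
    ∂L/∂y = 2 y,   ∂L/∂y' = y'.
Euler-Lagrange: y'' − 2 y = 0.
With k = sqrt(2), the general solution is
    y(x) = A cosh(sqrt(2) x) + B sinh(sqrt(2) x).
Fixed left endpoint y(0) = -1 ⇒ A = -1.
The right endpoint x = 1 is free, so the natural (transversality) condition is ∂L/∂y' |_{x=1} = 0, i.e. y'(1) = 0.
Compute y'(x) = A k sinh(k x) + B k cosh(k x), so
    y'(1) = A k sinh(k·1) + B k cosh(k·1) = 0
    ⇒ B = −A tanh(k·1) = tanh(sqrt(2)·1).
Therefore the extremal is
    y(x) = −cosh(sqrt(2) x) + tanh(sqrt(2)·1) sinh(sqrt(2) x).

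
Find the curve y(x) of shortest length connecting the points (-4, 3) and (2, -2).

Arc-length functional: J[y] = ∫ sqrt(1 + (y')^2) dx.
Lagrangian L = sqrt(1 + (y')^2) has no explicit y dependence, so ∂L/∂y = 0 and the Euler-Lagrange equation gives
    d/dx( y' / sqrt(1 + (y')^2) ) = 0  ⇒  y' / sqrt(1 + (y')^2) = const.
Hence y' is constant, so y(x) is affine.
Fitting the endpoints (-4, 3) and (2, -2):
    slope m = ((-2) − 3) / (2 − (-4)) = -5/6,
    intercept c = 3 − m·(-4) = -1/3.
Extremal: y(x) = (-5/6) x - 1/3.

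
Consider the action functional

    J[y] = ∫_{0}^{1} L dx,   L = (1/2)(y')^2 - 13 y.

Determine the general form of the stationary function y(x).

The Lagrangian is L = (1/2)(y')^2 - 13 y.
∂L/∂y = -13.
∂L/∂y' = y'.
The Euler-Lagrange equation d/dx(∂L/∂y') − ∂L/∂y = 0 becomes:
    y'' + 13 = 0
General solution: y(x) = -(13/2) x^2 + A x + B, where A and B are arbitrary constants fixed by the endpoint conditions.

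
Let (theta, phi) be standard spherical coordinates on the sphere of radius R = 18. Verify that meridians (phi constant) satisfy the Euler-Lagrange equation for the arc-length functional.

On the sphere of radius R = 18 with spherical coordinates (θ, φ), the induced metric is
    ds^2 = 324(dθ^2 + sin^2(θ) dφ^2).
Using θ as the parameter, the arc-length functional becomes
    J[φ] = ∫ 18 sqrt(1 + sin^2(θ) (dφ/dθ)^2) dθ.
So L = 18 sqrt(1 + sin^2(θ) φ'^2). Compute
    ∂L/∂φ = 0  (L has no explicit φ dependence),
    ∂L/∂φ' = 18 sin^2(θ) φ' / sqrt(1 + sin^2(θ) φ'^2).
For the candidate φ(θ) = c (constant), φ' = 0, so ∂L/∂φ' evaluated along the candidate vanishes, and ∂L/∂φ is identically zero. Hence
    d/dθ(∂L/∂φ') − ∂L/∂φ = 0
is satisfied. Therefore meridians φ = const are extremals of arc length — they are geodesics on the sphere.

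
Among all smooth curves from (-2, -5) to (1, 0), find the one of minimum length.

Arc-length functional: J[y] = ∫ sqrt(1 + (y')^2) dx.
Lagrangian L = sqrt(1 + (y')^2) has no explicit y dependence, so ∂L/∂y = 0 and the Euler-Lagrange equation gives
    d/dx( y' / sqrt(1 + (y')^2) ) = 0  ⇒  y' / sqrt(1 + (y')^2) = const.
Hence y' is constant, so y(x) is affine.
Fitting the endpoints (-2, -5) and (1, 0):
    slope m = (0 − (-5)) / (1 − (-2)) = 5/3,
    intercept c = (-5) − m·(-2) = -5/3.
Extremal: y(x) = (5/3) x - 5/3.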